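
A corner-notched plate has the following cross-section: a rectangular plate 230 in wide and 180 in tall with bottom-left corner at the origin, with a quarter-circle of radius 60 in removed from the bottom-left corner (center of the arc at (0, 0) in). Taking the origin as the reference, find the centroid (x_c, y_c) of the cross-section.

x_c = 121.56 in, y_c = 94.73 in

Part | A | x̄ᵢ | ȳᵢ | A·x̄ᵢ | A·ȳᵢ
plate | 41400.00 | 115.00 | 90.00 | 4761000.00 | 3726000.00
removed quarter-circle | -2827.43 | 25.46 | 25.46 | -72000.00 | -72000.00
Σ | 38572.57 |  |  | 4689000.00 | 3654000.00
x_c = 4689000.00 / 38572.57 = 121.56 in
y_c = 3654000.00 / 38572.57 = 94.73 in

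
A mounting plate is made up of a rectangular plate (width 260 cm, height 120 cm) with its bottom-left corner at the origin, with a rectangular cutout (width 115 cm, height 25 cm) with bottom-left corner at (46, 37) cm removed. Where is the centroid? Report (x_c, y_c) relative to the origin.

plate: A = 260 × 120 = 31200.00, centroid at (130.00, 60.00).
hole: A = −(115 × 25) = -2875.00, centroid at (103.50, 49.50).
ΣA = 28325.00 cm², ΣAx_c = 3758437.50 cm³, ΣAy_c = 1729687.50 cm³.
x_c = 3758437.50/28325.00 = 132.69 cm; y_c = 1729687.50/28325.00 = 61.07 cm.

x_c = 132.69 cm, y_c = 61.07 cm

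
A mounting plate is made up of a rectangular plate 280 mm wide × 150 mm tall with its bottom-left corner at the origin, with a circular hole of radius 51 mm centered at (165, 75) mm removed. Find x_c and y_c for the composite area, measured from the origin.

x_c = 133.96 mm, y_c = 75.00 mm

plate: A = 280 × 150 = 42000.00, centroid at (140.00, 75.00).
hole: A = −π·51² = -8171.28, centroid at (165.00, 75.00).
ΣA = 33828.72 mm², ΣAx_c = 4531738.39 mm³, ΣAy_c = 2537153.81 mm³.
x_c = 4531738.39/33828.72 = 133.96 mm; y_c = 2537153.81/33828.72 = 75.00 mm.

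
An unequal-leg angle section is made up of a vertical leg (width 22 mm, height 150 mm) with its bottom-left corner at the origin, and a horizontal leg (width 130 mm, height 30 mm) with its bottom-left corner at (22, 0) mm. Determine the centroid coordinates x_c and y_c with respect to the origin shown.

x_c = 52.17 mm, y_c = 42.50 mm

vertical leg: A = 22 × 150 = 3300.00, centroid at (11.00, 75.00).
horizontal leg: A = 130 × 30 = 3900.00, centroid at (87.00, 15.00).
ΣA = 7200.00 mm², ΣAx_c = 375600.00 mm³, ΣAy_c = 306000.00 mm³.
x_c = 375600.00/7200.00 = 52.17 mm; y_c = 306000.00/7200.00 = 42.50 mm.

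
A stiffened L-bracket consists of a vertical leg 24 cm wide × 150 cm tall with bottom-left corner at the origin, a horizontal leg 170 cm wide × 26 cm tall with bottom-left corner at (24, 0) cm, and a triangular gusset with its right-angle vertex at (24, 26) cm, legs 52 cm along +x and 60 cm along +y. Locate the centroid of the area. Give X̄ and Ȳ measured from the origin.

Part | A | x̄ᵢ | ȳᵢ | A·x̄ᵢ | A·ȳᵢ
vertical leg | 3600.00 | 12.00 | 75.00 | 43200.00 | 270000.00
horizontal leg | 4420.00 | 109.00 | 13.00 | 481780.00 | 57460.00
gusset | 1560.00 | 41.33 | 46.00 | 64480.00 | 71760.00
Σ | 9580.00 |  |  | 589460.00 | 399220.00
X̄ = 589460.00 / 9580.00 = 61.53 cm
Ȳ = 399220.00 / 9580.00 = 41.67 cm

X̄ = 61.53 cm, Ȳ = 41.67 cm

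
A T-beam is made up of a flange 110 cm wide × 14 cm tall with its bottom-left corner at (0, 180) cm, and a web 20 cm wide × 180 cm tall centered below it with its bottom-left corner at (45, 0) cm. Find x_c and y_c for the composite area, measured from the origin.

web: A = 20 × 180 = 3600.00, centroid at (55.00, 90.00).
flange: A = 110 × 14 = 1540.00, centroid at (55.00, 187.00).
ΣA = 5140.00 cm², ΣAx_c = 282700.00 cm³, ΣAy_c = 611980.00 cm³.
x_c = 282700.00/5140.00 = 55.00 cm; y_c = 611980.00/5140.00 = 119.06 cm.

x_c = 55.00 cm, y_c = 119.06 cm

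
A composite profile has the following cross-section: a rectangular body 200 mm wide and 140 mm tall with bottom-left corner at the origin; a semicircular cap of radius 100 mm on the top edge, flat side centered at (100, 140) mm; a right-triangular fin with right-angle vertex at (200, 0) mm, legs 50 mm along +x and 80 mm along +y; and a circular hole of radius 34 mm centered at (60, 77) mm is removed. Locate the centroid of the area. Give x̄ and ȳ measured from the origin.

Part | A | x̄ᵢ | ȳᵢ | A·x̄ᵢ | A·ȳᵢ
rectangular body | 28000.00 | 100.00 | 70.00 | 2800000.00 | 1960000.00
semicircular top | 15707.96 | 100.00 | 182.44 | 1570796.33 | 2865781.52
triangular fin | 2000.00 | 216.67 | 26.67 | 433333.33 | 53333.33
hole | -3631.68 | 60.00 | 77.00 | -217900.87 | -279639.45
Σ | 42076.28 |  |  | 4586228.79 | 4599475.41
x̄ = 4586228.79 / 42076.28 = 109.00 mm
ȳ = 4599475.41 / 42076.28 = 109.31 mm

x̄ = 109.00 mm, ȳ = 109.31 mm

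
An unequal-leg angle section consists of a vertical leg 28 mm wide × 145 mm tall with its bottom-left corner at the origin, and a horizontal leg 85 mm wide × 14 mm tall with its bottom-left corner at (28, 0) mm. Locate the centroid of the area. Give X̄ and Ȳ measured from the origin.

vertical leg: A = 28 × 145 = 4060.00, centroid at (14.00, 72.50).
horizontal leg: A = 85 × 14 = 1190.00, centroid at (70.50, 7.00).
ΣA = 5250.00 mm²
ΣAX̄ = (4060.00)(14.00) + (1190.00)(70.50) = 140735.00 mm³
ΣAȲ = (4060.00)(72.50) + (1190.00)(7.00) = 302680.00 mm³
X̄ = 140735.00 / 5250.00 = 26.81 mm
Ȳ = 302680.00 / 5250.00 = 57.65 mm

X̄ = 26.81 mm, Ȳ = 57.65 mm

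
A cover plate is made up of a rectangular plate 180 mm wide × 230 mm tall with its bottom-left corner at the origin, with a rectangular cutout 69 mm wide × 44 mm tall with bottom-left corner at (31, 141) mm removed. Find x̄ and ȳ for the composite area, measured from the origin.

x̄ = 91.94 mm, ȳ = 111.20 mm

Part | A | x̄ᵢ | ȳᵢ | A·x̄ᵢ | A·ȳᵢ
plate | 41400.00 | 90.00 | 115.00 | 3726000.00 | 4761000.00
hole | -3036.00 | 65.50 | 163.00 | -198858.00 | -494868.00
Σ | 38364.00 |  |  | 3527142.00 | 4266132.00
x̄ = 3527142.00 / 38364.00 = 91.94 mm
ȳ = 4266132.00 / 38364.00 = 111.20 mm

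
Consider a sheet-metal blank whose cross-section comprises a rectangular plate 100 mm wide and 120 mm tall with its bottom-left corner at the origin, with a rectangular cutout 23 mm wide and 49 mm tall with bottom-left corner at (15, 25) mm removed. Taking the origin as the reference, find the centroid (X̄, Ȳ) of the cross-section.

X̄ = 52.44 mm, Ȳ = 61.09 mm

plate: A = 100 × 120 = 12000.00, centroid at (50.00, 60.00).
hole: A = −(23 × 49) = -1127.00, centroid at (26.50, 49.50).
ΣA = 10873.00 mm²
ΣAX̄ = (12000.00)(50.00) + (-1127.00)(26.50) = 570134.50 mm³
ΣAȲ = (12000.00)(60.00) + (-1127.00)(49.50) = 664213.50 mm³
X̄ = 570134.50 / 10873.00 = 52.44 mm
Ȳ = 664213.50 / 10873.00 = 61.09 mm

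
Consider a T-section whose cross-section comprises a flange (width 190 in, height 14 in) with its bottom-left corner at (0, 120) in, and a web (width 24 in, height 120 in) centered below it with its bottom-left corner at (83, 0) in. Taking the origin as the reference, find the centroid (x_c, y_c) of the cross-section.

x_c = 95.00 in, y_c = 92.17 in

Part | A | x̄ᵢ | ȳᵢ | A·x̄ᵢ | A·ȳᵢ
web | 2880.00 | 95.00 | 60.00 | 273600.00 | 172800.00
flange | 2660.00 | 95.00 | 127.00 | 252700.00 | 337820.00
Σ | 5540.00 |  |  | 526300.00 | 510620.00
x_c = 526300.00 / 5540.00 = 95.00 in
y_c = 510620.00 / 5540.00 = 92.17 in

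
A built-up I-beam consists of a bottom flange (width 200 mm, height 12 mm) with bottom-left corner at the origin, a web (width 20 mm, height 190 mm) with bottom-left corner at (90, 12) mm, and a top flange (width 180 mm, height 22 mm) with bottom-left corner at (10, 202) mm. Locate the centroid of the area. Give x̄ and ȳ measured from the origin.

Part | A | x̄ᵢ | ȳᵢ | A·x̄ᵢ | A·ȳᵢ
bottom flange | 2400.00 | 100.00 | 6.00 | 240000.00 | 14400.00
web | 3800.00 | 100.00 | 107.00 | 380000.00 | 406600.00
top flange | 3960.00 | 100.00 | 213.00 | 396000.00 | 843480.00
Σ | 10160.00 |  |  | 1016000.00 | 1264480.00
x̄ = 1016000.00 / 10160.00 = 100.00 mm
ȳ = 1264480.00 / 10160.00 = 124.46 mm

x̄ = 100.00 mm, ȳ = 124.46 mm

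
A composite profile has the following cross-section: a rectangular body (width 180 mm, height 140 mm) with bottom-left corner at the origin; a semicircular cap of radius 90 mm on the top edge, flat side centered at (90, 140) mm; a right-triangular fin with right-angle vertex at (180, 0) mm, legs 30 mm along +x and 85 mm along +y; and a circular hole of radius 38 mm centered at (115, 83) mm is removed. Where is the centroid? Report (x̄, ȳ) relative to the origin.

x̄ = 90.41 mm, ȳ = 106.48 mm

rectangular body: A = 180 × 140 = 25200.00, centroid at (90.00, 70.00).
semicircular top: A = ½π·90² = 12723.45, centroid at (90.00, 178.20).
triangular fin: A = ½·30·85 = 1275.00, centroid at (190.00, 28.33).
hole: A = −π·38² = -4536.46, centroid at (115.00, 83.00).
ΣA = 34661.99 mm², ΣAx̄ = 3133667.65 mm³, ΣAȳ = 3690881.87 mm³.
x̄ = 3133667.65/34661.99 = 90.41 mm; ȳ = 3690881.87/34661.99 = 106.48 mm.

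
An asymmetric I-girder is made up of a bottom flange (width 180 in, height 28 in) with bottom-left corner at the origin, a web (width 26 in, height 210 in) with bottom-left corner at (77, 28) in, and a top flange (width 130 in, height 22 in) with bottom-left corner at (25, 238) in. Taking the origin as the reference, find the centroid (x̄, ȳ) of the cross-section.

bottom flange: A = 180 × 28 = 5040.00, centroid at (90.00, 14.00).
web: A = 26 × 210 = 5460.00, centroid at (90.00, 133.00).
top flange: A = 130 × 22 = 2860.00, centroid at (90.00, 249.00).
ΣA = 13360.00 in²
ΣAx̄ = (5040.00)(90.00) + (5460.00)(90.00) + (2860.00)(90.00) = 1202400.00 in³
ΣAȳ = (5040.00)(14.00) + (5460.00)(133.00) + (2860.00)(249.00) = 1508880.00 in³
x̄ = 1202400.00 / 13360.00 = 90.00 in
ȳ = 1508880.00 / 13360.00 = 112.94 in

x̄ = 90.00 in, ȳ = 112.94 in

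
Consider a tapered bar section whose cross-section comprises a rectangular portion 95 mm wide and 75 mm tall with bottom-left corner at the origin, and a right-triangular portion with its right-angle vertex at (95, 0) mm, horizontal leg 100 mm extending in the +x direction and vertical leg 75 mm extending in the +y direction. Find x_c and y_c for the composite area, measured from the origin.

Part | A | x̄ᵢ | ȳᵢ | A·x̄ᵢ | A·ȳᵢ
rectangular portion | 7125.00 | 47.50 | 37.50 | 338437.50 | 267187.50
triangular portion | 3750.00 | 128.33 | 25.00 | 481250.00 | 93750.00
Σ | 10875.00 |  |  | 819687.50 | 360937.50
x_c = 819687.50 / 10875.00 = 75.37 mm
y_c = 360937.50 / 10875.00 = 33.19 mm

x_c = 75.37 mm, y_c = 33.19 mm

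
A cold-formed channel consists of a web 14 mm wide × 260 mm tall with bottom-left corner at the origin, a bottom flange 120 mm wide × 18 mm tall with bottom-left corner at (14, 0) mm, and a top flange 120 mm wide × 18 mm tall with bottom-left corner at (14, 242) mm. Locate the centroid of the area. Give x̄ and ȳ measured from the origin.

x̄ = 43.36 mm, ȳ = 130.00 mm

Part | A | x̄ᵢ | ȳᵢ | A·x̄ᵢ | A·ȳᵢ
web | 3640.00 | 7.00 | 130.00 | 25480.00 | 473200.00
bottom flange | 2160.00 | 74.00 | 9.00 | 159840.00 | 19440.00
top flange | 2160.00 | 74.00 | 251.00 | 159840.00 | 542160.00
Σ | 7960.00 |  |  | 345160.00 | 1034800.00
x̄ = 345160.00 / 7960.00 = 43.36 mm
ȳ = 1034800.00 / 7960.00 = 130.00 mm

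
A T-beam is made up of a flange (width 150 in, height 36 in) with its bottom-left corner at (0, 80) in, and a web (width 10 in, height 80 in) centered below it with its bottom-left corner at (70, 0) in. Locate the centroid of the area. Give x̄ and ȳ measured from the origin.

web: A = 10 × 80 = 800.00, centroid at (75.00, 40.00).
flange: A = 150 × 36 = 5400.00, centroid at (75.00, 98.00).
ΣA = 6200.00 in²
ΣAx̄ = (800.00)(75.00) + (5400.00)(75.00) = 465000.00 in³
ΣAȳ = (800.00)(40.00) + (5400.00)(98.00) = 561200.00 in³
x̄ = 465000.00 / 6200.00 = 75.00 in
ȳ = 561200.00 / 6200.00 = 90.52 in

x̄ = 75.00 in, ȳ = 90.52 in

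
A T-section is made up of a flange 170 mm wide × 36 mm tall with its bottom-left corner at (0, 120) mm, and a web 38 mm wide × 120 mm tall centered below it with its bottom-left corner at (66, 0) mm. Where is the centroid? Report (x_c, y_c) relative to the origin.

Part | A | x̄ᵢ | ȳᵢ | A·x̄ᵢ | A·ȳᵢ
web | 4560.00 | 85.00 | 60.00 | 387600.00 | 273600.00
flange | 6120.00 | 85.00 | 138.00 | 520200.00 | 844560.00
Σ | 10680.00 |  |  | 907800.00 | 1118160.00
x_c = 907800.00 / 10680.00 = 85.00 mm
y_c = 1118160.00 / 10680.00 = 104.70 mm

x_c = 85.00 mm, y_c = 104.70 mm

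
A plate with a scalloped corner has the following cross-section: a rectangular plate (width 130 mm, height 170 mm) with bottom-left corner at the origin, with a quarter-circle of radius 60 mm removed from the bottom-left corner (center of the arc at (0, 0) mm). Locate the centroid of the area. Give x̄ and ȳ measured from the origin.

x̄ = 70.80 mm, ȳ = 93.73 mm

plate: A = 130 × 170 = 22100.00, centroid at (65.00, 85.00).
removed quarter-circle: A = −¼π·60² = -2827.43, centroid at (25.46, 25.46).
ΣA = 19272.57 mm²
ΣAx̄ = (22100.00)(65.00) + (-2827.43)(25.46) = 1364500.00 mm³
ΣAȳ = (22100.00)(85.00) + (-2827.43)(25.46) = 1806500.00 mm³
x̄ = 1364500.00 / 19272.57 = 70.80 mm
ȳ = 1806500.00 / 19272.57 = 93.73 mm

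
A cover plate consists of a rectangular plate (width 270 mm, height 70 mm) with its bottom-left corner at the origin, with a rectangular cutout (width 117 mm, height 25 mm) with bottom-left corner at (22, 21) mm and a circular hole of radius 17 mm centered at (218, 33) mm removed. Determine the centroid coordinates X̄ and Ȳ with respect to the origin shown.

plate: A = 270 × 70 = 18900.00, centroid at (135.00, 35.00).
hole 1: A = −(117 × 25) = -2925.00, centroid at (80.50, 33.50).
hole 2: A = −π·17² = -907.92, centroid at (218.00, 33.00).
ΣA = 15067.08 mm²
ΣAX̄ = (18900.00)(135.00) + (-2925.00)(80.50) + (-907.92)(218.00) = 2118110.88 mm³
ΣAȲ = (18900.00)(35.00) + (-2925.00)(33.50) + (-907.92)(33.00) = 533551.13 mm³
X̄ = 2118110.88 / 15067.08 = 140.58 mm
Ȳ = 533551.13 / 15067.08 = 35.41 mm

X̄ = 140.58 mm, Ȳ = 35.41 mm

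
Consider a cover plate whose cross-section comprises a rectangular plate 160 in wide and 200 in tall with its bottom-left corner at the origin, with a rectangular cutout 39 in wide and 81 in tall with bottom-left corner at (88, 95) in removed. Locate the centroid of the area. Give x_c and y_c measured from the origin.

x_c = 76.99 in, y_c = 96.11 in

plate: A = 160 × 200 = 32000.00, centroid at (80.00, 100.00).
hole: A = −(39 × 81) = -3159.00, centroid at (107.50, 135.50).
ΣA = 28841.00 in², ΣAx_c = 2220407.50 in³, ΣAy_c = 2771955.50 in³.
x_c = 2220407.50/28841.00 = 76.99 in; y_c = 2771955.50/28841.00 = 96.11 in.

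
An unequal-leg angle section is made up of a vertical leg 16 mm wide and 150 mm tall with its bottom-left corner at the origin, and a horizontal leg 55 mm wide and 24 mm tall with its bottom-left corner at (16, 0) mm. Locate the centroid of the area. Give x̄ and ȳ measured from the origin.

vertical leg: A = 16 × 150 = 2400.00, centroid at (8.00, 75.00).
horizontal leg: A = 55 × 24 = 1320.00, centroid at (43.50, 12.00).
ΣA = 3720.00 mm²
ΣAx̄ = (2400.00)(8.00) + (1320.00)(43.50) = 76620.00 mm³
ΣAȳ = (2400.00)(75.00) + (1320.00)(12.00) = 195840.00 mm³
x̄ = 76620.00 / 3720.00 = 20.60 mm
ȳ = 195840.00 / 3720.00 = 52.65 mm

x̄ = 20.60 mm, ȳ = 52.65 mm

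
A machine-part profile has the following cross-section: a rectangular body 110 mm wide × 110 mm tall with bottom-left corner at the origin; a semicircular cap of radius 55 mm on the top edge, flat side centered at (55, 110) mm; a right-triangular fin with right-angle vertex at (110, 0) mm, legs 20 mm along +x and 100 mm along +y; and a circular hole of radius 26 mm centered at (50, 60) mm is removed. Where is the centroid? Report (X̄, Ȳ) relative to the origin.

X̄ = 59.60 mm, Ȳ = 76.62 mm

rectangular body: A = 110 × 110 = 12100.00, centroid at (55.00, 55.00).
semicircular top: A = ½π·55² = 4751.66, centroid at (55.00, 133.34).
triangular fin: A = ½·20·100 = 1000.00, centroid at (116.67, 33.33).
hole: A = −π·26² = -2123.72, centroid at (50.00, 60.00).
ΣA = 15727.94 mm²
ΣAX̄ = (12100.00)(55.00) + (4751.66)(55.00) + (1000.00)(116.67) + (-2123.72)(50.00) = 937322.07 mm³
ΣAȲ = (12100.00)(55.00) + (4751.66)(133.34) + (1000.00)(33.33) + (-2123.72)(60.00) = 1205009.48 mm³
X̄ = 937322.07 / 15727.94 = 59.60 mm
Ȳ = 1205009.48 / 15727.94 = 76.62 mm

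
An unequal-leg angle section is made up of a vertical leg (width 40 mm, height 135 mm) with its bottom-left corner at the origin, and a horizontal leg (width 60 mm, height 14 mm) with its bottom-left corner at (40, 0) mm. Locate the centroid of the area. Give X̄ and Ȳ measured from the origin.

vertical leg: A = 40 × 135 = 5400.00, centroid at (20.00, 67.50).
horizontal leg: A = 60 × 14 = 840.00, centroid at (70.00, 7.00).
ΣA = 6240.00 mm², ΣAX̄ = 166800.00 mm³, ΣAȲ = 370380.00 mm³.
X̄ = 166800.00/6240.00 = 26.73 mm; Ȳ = 370380.00/6240.00 = 59.36 mm.

X̄ = 26.73 mm, Ȳ = 59.36 mm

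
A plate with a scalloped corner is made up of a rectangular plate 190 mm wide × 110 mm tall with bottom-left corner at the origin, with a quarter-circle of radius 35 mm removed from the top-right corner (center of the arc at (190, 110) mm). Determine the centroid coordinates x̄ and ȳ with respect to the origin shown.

x̄ = 91.13 mm, ȳ = 53.06 mm

Part | A | x̄ᵢ | ȳᵢ | A·x̄ᵢ | A·ȳᵢ
plate | 20900.00 | 95.00 | 55.00 | 1985500.00 | 1149500.00
removed quarter-circle | -962.11 | 175.15 | 95.15 | -168509.76 | -91540.74
Σ | 19937.89 |  |  | 1816990.24 | 1057959.26
x̄ = 1816990.24 / 19937.89 = 91.13 mm
ȳ = 1057959.26 / 19937.89 = 53.06 mm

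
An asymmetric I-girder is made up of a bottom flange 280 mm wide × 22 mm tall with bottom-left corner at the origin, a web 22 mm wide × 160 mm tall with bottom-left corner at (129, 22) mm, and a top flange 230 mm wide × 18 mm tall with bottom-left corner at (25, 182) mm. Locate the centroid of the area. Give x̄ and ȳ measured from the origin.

x̄ = 140.00 mm, ȳ = 88.10 mm

Part | A | x̄ᵢ | ȳᵢ | A·x̄ᵢ | A·ȳᵢ
bottom flange | 6160.00 | 140.00 | 11.00 | 862400.00 | 67760.00
web | 3520.00 | 140.00 | 102.00 | 492800.00 | 359040.00
top flange | 4140.00 | 140.00 | 191.00 | 579600.00 | 790740.00
Σ | 13820.00 |  |  | 1934800.00 | 1217540.00
x̄ = 1934800.00 / 13820.00 = 140.00 mm
ȳ = 1217540.00 / 13820.00 = 88.10 mm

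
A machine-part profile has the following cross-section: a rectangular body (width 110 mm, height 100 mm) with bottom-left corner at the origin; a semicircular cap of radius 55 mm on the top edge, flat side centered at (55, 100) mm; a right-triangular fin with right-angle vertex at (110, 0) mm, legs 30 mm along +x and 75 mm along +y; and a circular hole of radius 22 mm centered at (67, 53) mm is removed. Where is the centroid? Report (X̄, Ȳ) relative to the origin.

rectangular body: A = 110 × 100 = 11000.00, centroid at (55.00, 50.00).
semicircular top: A = ½π·55² = 4751.66, centroid at (55.00, 123.34).
triangular fin: A = ½·30·75 = 1125.00, centroid at (120.00, 25.00).
hole: A = −π·22² = -1520.53, centroid at (67.00, 53.00).
ΣA = 15356.13 mm²
ΣAX̄ = (11000.00)(55.00) + (4751.66)(55.00) + (1125.00)(120.00) + (-1520.53)(67.00) = 899465.67 mm³
ΣAȲ = (11000.00)(50.00) + (4751.66)(123.34) + (1125.00)(25.00) + (-1520.53)(53.00) = 1083619.42 mm³
X̄ = 899465.67 / 15356.13 = 58.57 mm
Ȳ = 1083619.42 / 15356.13 = 70.57 mm

X̄ = 58.57 mm, Ȳ = 70.57 mm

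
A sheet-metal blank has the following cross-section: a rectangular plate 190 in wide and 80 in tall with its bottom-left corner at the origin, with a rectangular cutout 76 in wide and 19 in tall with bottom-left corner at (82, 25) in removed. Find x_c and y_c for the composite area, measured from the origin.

Part | A | x̄ᵢ | ȳᵢ | A·x̄ᵢ | A·ȳᵢ
plate | 15200.00 | 95.00 | 40.00 | 1444000.00 | 608000.00
hole | -1444.00 | 120.00 | 34.50 | -173280.00 | -49818.00
Σ | 13756.00 |  |  | 1270720.00 | 558182.00
x_c = 1270720.00 / 13756.00 = 92.38 in
y_c = 558182.00 / 13756.00 = 40.58 in

x_c = 92.38 in, y_c = 40.58 in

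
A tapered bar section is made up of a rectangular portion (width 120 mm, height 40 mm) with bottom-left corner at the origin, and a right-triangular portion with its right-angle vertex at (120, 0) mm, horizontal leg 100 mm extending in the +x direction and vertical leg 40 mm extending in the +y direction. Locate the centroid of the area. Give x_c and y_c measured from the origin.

rectangular portion: A = 120 × 40 = 4800.00, centroid at (60.00, 20.00).
triangular portion: A = ½·100·40 = 2000.00, centroid at (153.33, 13.33).
ΣA = 6800.00 mm²
ΣAx_c = (4800.00)(60.00) + (2000.00)(153.33) = 594666.67 mm³
ΣAy_c = (4800.00)(20.00) + (2000.00)(13.33) = 122666.67 mm³
x_c = 594666.67 / 6800.00 = 87.45 mm
y_c = 122666.67 / 6800.00 = 18.04 mm

x_c = 87.45 mm, y_c = 18.04 mm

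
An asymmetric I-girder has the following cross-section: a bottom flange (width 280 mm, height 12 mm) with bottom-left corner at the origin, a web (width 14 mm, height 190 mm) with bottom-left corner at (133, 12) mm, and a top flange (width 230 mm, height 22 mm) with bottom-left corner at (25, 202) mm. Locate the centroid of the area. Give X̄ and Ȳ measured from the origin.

X̄ = 140.00 mm, Ȳ = 124.78 mm

bottom flange: A = 280 × 12 = 3360.00, centroid at (140.00, 6.00).
web: A = 14 × 190 = 2660.00, centroid at (140.00, 107.00).
top flange: A = 230 × 22 = 5060.00, centroid at (140.00, 213.00).
ΣA = 11080.00 mm², ΣAX̄ = 1551200.00 mm³, ΣAȲ = 1382560.00 mm³.
X̄ = 1551200.00/11080.00 = 140.00 mm; Ȳ = 1382560.00/11080.00 = 124.78 mm.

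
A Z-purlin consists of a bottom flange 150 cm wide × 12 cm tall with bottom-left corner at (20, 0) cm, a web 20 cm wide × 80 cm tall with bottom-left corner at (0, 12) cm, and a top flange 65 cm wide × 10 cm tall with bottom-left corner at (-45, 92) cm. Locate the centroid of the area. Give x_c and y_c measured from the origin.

bottom flange: A = 150 × 12 = 1800.00, centroid at (95.00, 6.00).
web: A = 20 × 80 = 1600.00, centroid at (10.00, 52.00).
top flange: A = 65 × 10 = 650.00, centroid at (-12.50, 97.00).
ΣA = 4050.00 cm², ΣAx_c = 178875.00 cm³, ΣAy_c = 157050.00 cm³.
x_c = 178875.00/4050.00 = 44.17 cm; y_c = 157050.00/4050.00 = 38.78 cm.

x_c = 44.17 cm, y_c = 38.78 cm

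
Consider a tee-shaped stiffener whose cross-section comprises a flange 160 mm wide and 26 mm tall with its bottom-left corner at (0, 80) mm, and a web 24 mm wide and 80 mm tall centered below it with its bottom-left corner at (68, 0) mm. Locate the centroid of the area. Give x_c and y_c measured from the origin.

Part | A | x̄ᵢ | ȳᵢ | A·x̄ᵢ | A·ȳᵢ
web | 1920.00 | 80.00 | 40.00 | 153600.00 | 76800.00
flange | 4160.00 | 80.00 | 93.00 | 332800.00 | 386880.00
Σ | 6080.00 |  |  | 486400.00 | 463680.00
x_c = 486400.00 / 6080.00 = 80.00 mm
y_c = 463680.00 / 6080.00 = 76.26 mm

x_c = 80.00 mm, y_c = 76.26 mm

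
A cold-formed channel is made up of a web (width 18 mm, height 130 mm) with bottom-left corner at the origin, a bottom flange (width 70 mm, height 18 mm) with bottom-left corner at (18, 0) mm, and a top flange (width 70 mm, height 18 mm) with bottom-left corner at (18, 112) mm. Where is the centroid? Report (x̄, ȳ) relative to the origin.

web: A = 18 × 130 = 2340.00, centroid at (9.00, 65.00).
bottom flange: A = 70 × 18 = 1260.00, centroid at (53.00, 9.00).
top flange: A = 70 × 18 = 1260.00, centroid at (53.00, 121.00).
ΣA = 4860.00 mm², ΣAx̄ = 154620.00 mm³, ΣAȳ = 315900.00 mm³.
x̄ = 154620.00/4860.00 = 31.81 mm; ȳ = 315900.00/4860.00 = 65.00 mm.

x̄ = 31.81 mm, ȳ = 65.00 mm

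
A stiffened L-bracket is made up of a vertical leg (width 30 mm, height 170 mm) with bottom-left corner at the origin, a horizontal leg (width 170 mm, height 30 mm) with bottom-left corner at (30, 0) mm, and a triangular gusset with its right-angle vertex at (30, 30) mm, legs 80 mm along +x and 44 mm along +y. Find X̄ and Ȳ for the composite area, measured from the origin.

vertical leg: A = 30 × 170 = 5100.00, centroid at (15.00, 85.00).
horizontal leg: A = 170 × 30 = 5100.00, centroid at (115.00, 15.00).
gusset: A = ½·80·44 = 1760.00, centroid at (56.67, 44.67).
ΣA = 11960.00 mm²
ΣAX̄ = (5100.00)(15.00) + (5100.00)(115.00) + (1760.00)(56.67) = 762733.33 mm³
ΣAȲ = (5100.00)(85.00) + (5100.00)(15.00) + (1760.00)(44.67) = 588613.33 mm³
X̄ = 762733.33 / 11960.00 = 63.77 mm
Ȳ = 588613.33 / 11960.00 = 49.22 mm

X̄ = 63.77 mm, Ȳ = 49.22 mm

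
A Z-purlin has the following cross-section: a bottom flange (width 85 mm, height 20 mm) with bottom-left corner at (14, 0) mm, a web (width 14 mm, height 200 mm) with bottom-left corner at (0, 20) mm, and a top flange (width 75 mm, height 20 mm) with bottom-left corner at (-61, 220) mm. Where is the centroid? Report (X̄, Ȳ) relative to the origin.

X̄ = 13.40 mm, Ȳ = 116.33 mm

bottom flange: A = 85 × 20 = 1700.00, centroid at (56.50, 10.00).
web: A = 14 × 200 = 2800.00, centroid at (7.00, 120.00).
top flange: A = 75 × 20 = 1500.00, centroid at (-23.50, 230.00).
ΣA = 6000.00 mm²
ΣAX̄ = (1700.00)(56.50) + (2800.00)(7.00) + (1500.00)(-23.50) = 80400.00 mm³
ΣAȲ = (1700.00)(10.00) + (2800.00)(120.00) + (1500.00)(230.00) = 698000.00 mm³
X̄ = 80400.00 / 6000.00 = 13.40 mm
Ȳ = 698000.00 / 6000.00 = 116.33 mm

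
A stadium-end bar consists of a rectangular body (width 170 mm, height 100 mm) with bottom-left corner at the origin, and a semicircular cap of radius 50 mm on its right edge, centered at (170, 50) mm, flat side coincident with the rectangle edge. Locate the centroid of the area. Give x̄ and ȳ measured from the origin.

Part | A | x̄ᵢ | ȳᵢ | A·x̄ᵢ | A·ȳᵢ
rectangular body | 17000.00 | 85.00 | 50.00 | 1445000.00 | 850000.00
semicircular end | 3926.99 | 191.22 | 50.00 | 750921.77 | 196349.54
Σ | 20926.99 |  |  | 2195921.77 | 1046349.54
x̄ = 2195921.77 / 20926.99 = 104.93 mm
ȳ = 1046349.54 / 20926.99 = 50.00 mm

x̄ = 104.93 mm, ȳ = 50.00 mm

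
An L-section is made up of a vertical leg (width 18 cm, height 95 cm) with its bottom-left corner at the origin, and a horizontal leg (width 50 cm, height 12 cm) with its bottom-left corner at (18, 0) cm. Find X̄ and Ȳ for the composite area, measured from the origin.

vertical leg: A = 18 × 95 = 1710.00, centroid at (9.00, 47.50).
horizontal leg: A = 50 × 12 = 600.00, centroid at (43.00, 6.00).
ΣA = 2310.00 cm²
ΣAX̄ = (1710.00)(9.00) + (600.00)(43.00) = 41190.00 cm³
ΣAȲ = (1710.00)(47.50) + (600.00)(6.00) = 84825.00 cm³
X̄ = 41190.00 / 2310.00 = 17.83 cm
Ȳ = 84825.00 / 2310.00 = 36.72 cm

X̄ = 17.83 cm, Ȳ = 36.72 cm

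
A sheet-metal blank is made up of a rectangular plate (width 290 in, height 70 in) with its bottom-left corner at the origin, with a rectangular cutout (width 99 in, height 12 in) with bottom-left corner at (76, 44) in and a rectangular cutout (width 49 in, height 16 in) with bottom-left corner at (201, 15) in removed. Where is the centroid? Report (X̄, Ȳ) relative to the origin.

Part | A | x̄ᵢ | ȳᵢ | A·x̄ᵢ | A·ȳᵢ
plate | 20300.00 | 145.00 | 35.00 | 2943500.00 | 710500.00
hole 1 | -1188.00 | 125.50 | 50.00 | -149094.00 | -59400.00
hole 2 | -784.00 | 225.50 | 23.00 | -176792.00 | -18032.00
Σ | 18328.00 |  |  | 2617614.00 | 633068.00
X̄ = 2617614.00 / 18328.00 = 142.82 in
Ȳ = 633068.00 / 18328.00 = 34.54 in

X̄ = 142.82 in, Ȳ = 34.54 in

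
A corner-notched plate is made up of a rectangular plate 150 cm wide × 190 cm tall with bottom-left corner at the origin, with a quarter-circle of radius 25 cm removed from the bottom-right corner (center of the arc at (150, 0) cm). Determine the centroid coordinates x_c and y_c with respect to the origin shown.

x_c = 73.87 cm, y_c = 96.48 cm

plate: A = 150 × 190 = 28500.00, centroid at (75.00, 95.00).
removed quarter-circle: A = −¼π·25² = -490.87, centroid at (139.39, 10.61).
ΣA = 28009.13 cm², ΣAx_c = 2069077.26 cm³, ΣAy_c = 2702291.67 cm³.
x_c = 2069077.26/28009.13 = 73.87 cm; y_c = 2702291.67/28009.13 = 96.48 cm.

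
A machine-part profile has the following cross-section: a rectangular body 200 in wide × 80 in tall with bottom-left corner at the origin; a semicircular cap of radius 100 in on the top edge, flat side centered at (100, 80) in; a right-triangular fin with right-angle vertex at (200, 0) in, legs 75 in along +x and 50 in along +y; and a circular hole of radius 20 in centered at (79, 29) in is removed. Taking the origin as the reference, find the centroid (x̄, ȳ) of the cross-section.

x̄ = 108.07 in, ȳ = 79.13 in

rectangular body: A = 200 × 80 = 16000.00, centroid at (100.00, 40.00).
semicircular top: A = ½π·100² = 15707.96, centroid at (100.00, 122.44).
triangular fin: A = ½·75·50 = 1875.00, centroid at (225.00, 16.67).
hole: A = −π·20² = -1256.64, centroid at (79.00, 29.00).
ΣA = 32326.33 in²
ΣAx̄ = (16000.00)(100.00) + (15707.96)(100.00) + (1875.00)(225.00) + (-1256.64)(79.00) = 3493397.00 in³
ΣAȳ = (16000.00)(40.00) + (15707.96)(122.44) + (1875.00)(16.67) + (-1256.64)(29.00) = 2558111.25 in³
x̄ = 3493397.00 / 32326.33 = 108.07 in
ȳ = 2558111.25 / 32326.33 = 79.13 in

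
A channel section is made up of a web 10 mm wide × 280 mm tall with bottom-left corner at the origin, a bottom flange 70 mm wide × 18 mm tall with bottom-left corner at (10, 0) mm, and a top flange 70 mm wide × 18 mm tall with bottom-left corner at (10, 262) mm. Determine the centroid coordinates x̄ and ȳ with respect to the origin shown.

Part | A | x̄ᵢ | ȳᵢ | A·x̄ᵢ | A·ȳᵢ
web | 2800.00 | 5.00 | 140.00 | 14000.00 | 392000.00
bottom flange | 1260.00 | 45.00 | 9.00 | 56700.00 | 11340.00
top flange | 1260.00 | 45.00 | 271.00 | 56700.00 | 341460.00
Σ | 5320.00 |  |  | 127400.00 | 744800.00
x̄ = 127400.00 / 5320.00 = 23.95 mm
ȳ = 744800.00 / 5320.00 = 140.00 mm

x̄ = 23.95 mm, ȳ = 140.00 mm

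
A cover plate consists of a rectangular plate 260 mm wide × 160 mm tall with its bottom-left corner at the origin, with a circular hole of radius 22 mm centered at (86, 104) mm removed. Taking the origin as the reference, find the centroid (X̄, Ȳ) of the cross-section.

plate: A = 260 × 160 = 41600.00, centroid at (130.00, 80.00).
hole: A = −π·22² = -1520.53, centroid at (86.00, 104.00).
ΣA = 40079.47 mm², ΣAX̄ = 5277234.35 mm³, ΣAȲ = 3169864.79 mm³.
X̄ = 5277234.35/40079.47 = 131.67 mm; Ȳ = 3169864.79/40079.47 = 79.09 mm.

X̄ = 131.67 mm, Ȳ = 79.09 mm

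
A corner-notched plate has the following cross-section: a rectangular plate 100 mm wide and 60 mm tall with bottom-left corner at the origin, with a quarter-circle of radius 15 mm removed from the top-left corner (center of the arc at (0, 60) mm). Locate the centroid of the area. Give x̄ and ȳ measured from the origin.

plate: A = 100 × 60 = 6000.00, centroid at (50.00, 30.00).
removed quarter-circle: A = −¼π·15² = -176.71, centroid at (6.37, 53.63).
ΣA = 5823.29 mm², ΣAx̄ = 298875.00 mm³, ΣAȳ = 170522.12 mm³.
x̄ = 298875.00/5823.29 = 51.32 mm; ȳ = 170522.12/5823.29 = 29.28 mm.

x̄ = 51.32 mm, ȳ = 29.28 mm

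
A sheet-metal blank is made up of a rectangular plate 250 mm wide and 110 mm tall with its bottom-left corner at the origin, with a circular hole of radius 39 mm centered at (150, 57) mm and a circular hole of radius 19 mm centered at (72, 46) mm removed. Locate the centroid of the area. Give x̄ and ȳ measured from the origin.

x̄ = 122.25 mm, ȳ = 55.03 mm

plate: A = 250 × 110 = 27500.00, centroid at (125.00, 55.00).
hole 1: A = −π·39² = -4778.36, centroid at (150.00, 57.00).
hole 2: A = −π·19² = -1134.11, centroid at (72.00, 46.00).
ΣA = 21587.52 mm², ΣAx̄ = 2639089.36 mm³, ΣAȳ = 1187964.05 mm³.
x̄ = 2639089.36/21587.52 = 122.25 mm; ȳ = 1187964.05/21587.52 = 55.03 mm.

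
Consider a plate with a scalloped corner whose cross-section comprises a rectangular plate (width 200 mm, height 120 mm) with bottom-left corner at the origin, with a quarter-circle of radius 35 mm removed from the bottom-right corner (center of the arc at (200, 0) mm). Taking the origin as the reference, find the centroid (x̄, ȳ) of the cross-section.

plate: A = 200 × 120 = 24000.00, centroid at (100.00, 60.00).
removed quarter-circle: A = −¼π·35² = -962.11, centroid at (185.15, 14.85).
ΣA = 23037.89 mm²
ΣAx̄ = (24000.00)(100.00) + (-962.11)(185.15) = 2221869.12 mm³
ΣAȳ = (24000.00)(60.00) + (-962.11)(14.85) = 1425708.33 mm³
x̄ = 2221869.12 / 23037.89 = 96.44 mm
ȳ = 1425708.33 / 23037.89 = 61.89 mm

x̄ = 96.44 mm, ȳ = 61.89 mm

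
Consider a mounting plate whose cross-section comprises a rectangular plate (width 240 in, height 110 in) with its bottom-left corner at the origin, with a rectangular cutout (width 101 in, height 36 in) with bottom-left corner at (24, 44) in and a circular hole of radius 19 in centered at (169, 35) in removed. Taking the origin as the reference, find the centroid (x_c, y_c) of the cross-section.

Part | A | x̄ᵢ | ȳᵢ | A·x̄ᵢ | A·ȳᵢ
plate | 26400.00 | 120.00 | 55.00 | 3168000.00 | 1452000.00
hole 1 | -3636.00 | 74.50 | 62.00 | -270882.00 | -225432.00
hole 2 | -1134.11 | 169.00 | 35.00 | -191665.43 | -39694.02
Σ | 21629.89 |  |  | 2705452.57 | 1186873.98
x_c = 2705452.57 / 21629.89 = 125.08 in
y_c = 1186873.98 / 21629.89 = 54.87 in

x_c = 125.08 in, y_c = 54.87 in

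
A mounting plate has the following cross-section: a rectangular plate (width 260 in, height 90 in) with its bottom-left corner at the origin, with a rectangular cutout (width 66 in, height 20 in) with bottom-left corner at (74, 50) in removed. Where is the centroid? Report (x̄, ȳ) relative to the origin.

plate: A = 260 × 90 = 23400.00, centroid at (130.00, 45.00).
hole: A = −(66 × 20) = -1320.00, centroid at (107.00, 60.00).
ΣA = 22080.00 in²
ΣAx̄ = (23400.00)(130.00) + (-1320.00)(107.00) = 2900760.00 in³
ΣAȳ = (23400.00)(45.00) + (-1320.00)(60.00) = 973800.00 in³
x̄ = 2900760.00 / 22080.00 = 131.38 in
ȳ = 973800.00 / 22080.00 = 44.10 in

x̄ = 131.38 in, ȳ = 44.10 in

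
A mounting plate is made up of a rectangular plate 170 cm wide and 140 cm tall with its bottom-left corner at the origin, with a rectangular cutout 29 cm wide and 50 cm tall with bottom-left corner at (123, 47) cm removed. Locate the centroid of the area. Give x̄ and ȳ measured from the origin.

x̄ = 81.59 cm, ȳ = 69.87 cm

Part | A | x̄ᵢ | ȳᵢ | A·x̄ᵢ | A·ȳᵢ
plate | 23800.00 | 85.00 | 70.00 | 2023000.00 | 1666000.00
hole | -1450.00 | 137.50 | 72.00 | -199375.00 | -104400.00
Σ | 22350.00 |  |  | 1823625.00 | 1561600.00
x̄ = 1823625.00 / 22350.00 = 81.59 cm
ȳ = 1561600.00 / 22350.00 = 69.87 cm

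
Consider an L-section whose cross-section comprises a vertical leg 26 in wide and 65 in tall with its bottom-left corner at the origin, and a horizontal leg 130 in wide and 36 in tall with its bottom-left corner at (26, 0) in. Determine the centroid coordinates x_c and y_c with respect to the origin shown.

vertical leg: A = 26 × 65 = 1690.00, centroid at (13.00, 32.50).
horizontal leg: A = 130 × 36 = 4680.00, centroid at (91.00, 18.00).
ΣA = 6370.00 in²
ΣAx_c = (1690.00)(13.00) + (4680.00)(91.00) = 447850.00 in³
ΣAy_c = (1690.00)(32.50) + (4680.00)(18.00) = 139165.00 in³
x_c = 447850.00 / 6370.00 = 70.31 in
y_c = 139165.00 / 6370.00 = 21.85 in

x_c = 70.31 in, y_c = 21.85 in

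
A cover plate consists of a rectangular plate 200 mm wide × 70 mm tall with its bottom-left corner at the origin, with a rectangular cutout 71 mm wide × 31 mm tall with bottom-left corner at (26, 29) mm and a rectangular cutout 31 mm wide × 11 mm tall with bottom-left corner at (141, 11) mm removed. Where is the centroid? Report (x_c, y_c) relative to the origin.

plate: A = 200 × 70 = 14000.00, centroid at (100.00, 35.00).
hole 1: A = −(71 × 31) = -2201.00, centroid at (61.50, 44.50).
hole 2: A = −(31 × 11) = -341.00, centroid at (156.50, 16.50).
ΣA = 11458.00 mm²
ΣAx_c = (14000.00)(100.00) + (-2201.00)(61.50) + (-341.00)(156.50) = 1211272.00 mm³
ΣAy_c = (14000.00)(35.00) + (-2201.00)(44.50) + (-341.00)(16.50) = 386429.00 mm³
x_c = 1211272.00 / 11458.00 = 105.71 mm
y_c = 386429.00 / 11458.00 = 33.73 mm

x_c = 105.71 mm, y_c = 33.73 mm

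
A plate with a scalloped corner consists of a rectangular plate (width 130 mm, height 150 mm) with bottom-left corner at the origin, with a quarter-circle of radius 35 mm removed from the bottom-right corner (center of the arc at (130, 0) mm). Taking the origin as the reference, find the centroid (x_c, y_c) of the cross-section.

plate: A = 130 × 150 = 19500.00, centroid at (65.00, 75.00).
removed quarter-circle: A = −¼π·35² = -962.11, centroid at (115.15, 14.85).
ΣA = 18537.89 mm²
ΣAx_c = (19500.00)(65.00) + (-962.11)(115.15) = 1156717.01 mm³
ΣAy_c = (19500.00)(75.00) + (-962.11)(14.85) = 1448208.33 mm³
x_c = 1156717.01 / 18537.89 = 62.40 mm
y_c = 1448208.33 / 18537.89 = 78.12 mm

x_c = 62.40 mm, y_c = 78.12 mm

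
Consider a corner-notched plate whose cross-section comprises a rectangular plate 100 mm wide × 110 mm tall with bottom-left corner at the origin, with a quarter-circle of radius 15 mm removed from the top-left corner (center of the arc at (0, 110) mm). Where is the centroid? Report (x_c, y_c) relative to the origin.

x_c = 50.71 mm, y_c = 54.21 mm

plate: A = 100 × 110 = 11000.00, centroid at (50.00, 55.00).
removed quarter-circle: A = −¼π·15² = -176.71, centroid at (6.37, 103.63).
ΣA = 10823.29 mm², ΣAx_c = 548875.00 mm³, ΣAy_c = 586686.40 mm³.
x_c = 548875.00/10823.29 = 50.71 mm; y_c = 586686.40/10823.29 = 54.21 mm.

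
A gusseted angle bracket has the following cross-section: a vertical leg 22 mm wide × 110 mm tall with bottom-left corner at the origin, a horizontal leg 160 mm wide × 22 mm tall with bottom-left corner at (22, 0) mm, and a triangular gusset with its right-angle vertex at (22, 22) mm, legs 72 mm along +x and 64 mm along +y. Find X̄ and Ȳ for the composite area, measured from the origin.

X̄ = 59.64 mm, Ȳ = 32.95 mm

Part | A | x̄ᵢ | ȳᵢ | A·x̄ᵢ | A·ȳᵢ
vertical leg | 2420.00 | 11.00 | 55.00 | 26620.00 | 133100.00
horizontal leg | 3520.00 | 102.00 | 11.00 | 359040.00 | 38720.00
gusset | 2304.00 | 46.00 | 43.33 | 105984.00 | 99840.00
Σ | 8244.00 |  |  | 491644.00 | 271660.00
X̄ = 491644.00 / 8244.00 = 59.64 mm
Ȳ = 271660.00 / 8244.00 = 32.95 mm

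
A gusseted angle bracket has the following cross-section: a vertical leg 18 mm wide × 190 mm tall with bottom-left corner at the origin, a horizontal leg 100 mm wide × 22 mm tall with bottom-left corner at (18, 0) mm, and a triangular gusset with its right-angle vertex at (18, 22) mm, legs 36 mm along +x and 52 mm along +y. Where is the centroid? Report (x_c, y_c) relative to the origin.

Part | A | x̄ᵢ | ȳᵢ | A·x̄ᵢ | A·ȳᵢ
vertical leg | 3420.00 | 9.00 | 95.00 | 30780.00 | 324900.00
horizontal leg | 2200.00 | 68.00 | 11.00 | 149600.00 | 24200.00
gusset | 936.00 | 30.00 | 39.33 | 28080.00 | 36816.00
Σ | 6556.00 |  |  | 208460.00 | 385916.00
x_c = 208460.00 / 6556.00 = 31.80 mm
y_c = 385916.00 / 6556.00 = 58.86 mm

x_c = 31.80 mm, y_c = 58.86 mm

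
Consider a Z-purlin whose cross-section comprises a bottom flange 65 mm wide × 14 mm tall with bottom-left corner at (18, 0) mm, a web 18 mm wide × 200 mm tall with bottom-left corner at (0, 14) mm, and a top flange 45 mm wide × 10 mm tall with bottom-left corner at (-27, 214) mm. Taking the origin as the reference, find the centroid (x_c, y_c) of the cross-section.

x_c = 15.39 mm, y_c = 103.90 mm

bottom flange: A = 65 × 14 = 910.00, centroid at (50.50, 7.00).
web: A = 18 × 200 = 3600.00, centroid at (9.00, 114.00).
top flange: A = 45 × 10 = 450.00, centroid at (-4.50, 219.00).
ΣA = 4960.00 mm², ΣAx_c = 76330.00 mm³, ΣAy_c = 515320.00 mm³.
x_c = 76330.00/4960.00 = 15.39 mm; y_c = 515320.00/4960.00 = 103.90 mm.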